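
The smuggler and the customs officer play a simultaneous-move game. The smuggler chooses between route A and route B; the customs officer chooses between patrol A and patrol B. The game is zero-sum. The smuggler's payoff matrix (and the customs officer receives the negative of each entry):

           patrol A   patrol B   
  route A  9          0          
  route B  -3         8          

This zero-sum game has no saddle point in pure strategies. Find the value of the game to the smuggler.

v = 18/5

For the smuggler to be willing to mix, the smuggler must be indifferent between route A and route B, which pins down the customs officer's mix.
  the smuggler's payoff to route A: q·9 + (1−q)·0 = 9q
  the smuggler's payoff to route B: q·(-3) + (1−q)·8 = -11q + 8
  9q = -11q + 8  ⇒  20q = 8  ⇒  q = 2/5.
The value is the smuggler's expected payoff against this mix (using route A): (2/5)·9 + (3/5)·0 = 18/5.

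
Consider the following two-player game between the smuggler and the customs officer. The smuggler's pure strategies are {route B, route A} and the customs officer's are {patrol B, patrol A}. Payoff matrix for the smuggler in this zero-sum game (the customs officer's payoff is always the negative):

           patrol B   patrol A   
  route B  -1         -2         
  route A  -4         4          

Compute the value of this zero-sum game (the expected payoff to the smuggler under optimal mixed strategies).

Set the smuggler's expected payoff from route B equal to that from route A:
  the smuggler's expected payoff from route B: q·(-1) + (1−q)·(-2) = q - 2
  the smuggler's expected payoff from route A: q·(-4) + (1−q)·4 = -8q + 4
  q - 2 = -8q + 4  ⇒  9q = 6  ⇒  q = 2/3.
The value is the smuggler's expected payoff against this mix (using route B): (2/3)·(-1) + (1/3)·(-2) = -4/3.

v = -4/3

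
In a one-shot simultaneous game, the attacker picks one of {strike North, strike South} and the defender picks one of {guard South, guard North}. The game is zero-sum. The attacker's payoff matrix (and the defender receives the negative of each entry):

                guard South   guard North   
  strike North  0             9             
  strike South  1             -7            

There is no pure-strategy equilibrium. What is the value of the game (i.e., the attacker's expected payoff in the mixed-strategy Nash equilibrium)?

v = 9/17

In a mixed equilibrium the attacker is indifferent between strike North and strike South; this condition fixes q.
  the attacker's expected payoff from strike North: q·0 + (1−q)·9 = -9q + 9
  the attacker's expected payoff from strike South: q·1 + (1−q)·(-7) = 8q - 7
  -9q + 9 = 8q - 7  ⇒  -17q = -16  ⇒  q = 16/17.
The value is the attacker's expected payoff against this mix (using strike North): (16/17)·0 + (1/17)·9 = 9/17.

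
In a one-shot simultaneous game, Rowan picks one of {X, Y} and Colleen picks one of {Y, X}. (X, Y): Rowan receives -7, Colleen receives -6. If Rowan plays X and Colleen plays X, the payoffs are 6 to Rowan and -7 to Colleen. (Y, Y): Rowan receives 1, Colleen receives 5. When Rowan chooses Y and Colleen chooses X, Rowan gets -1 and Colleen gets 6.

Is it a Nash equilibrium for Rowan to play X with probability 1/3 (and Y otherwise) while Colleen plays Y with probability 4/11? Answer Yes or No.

No

Given Rowan's mix p = 1/3, Colleen's payoff from Y is 4/3 but from X is 5/3. Colleen strictly prefers X, so Colleen would not mix.
So the proposed profile is not a Nash equilibrium.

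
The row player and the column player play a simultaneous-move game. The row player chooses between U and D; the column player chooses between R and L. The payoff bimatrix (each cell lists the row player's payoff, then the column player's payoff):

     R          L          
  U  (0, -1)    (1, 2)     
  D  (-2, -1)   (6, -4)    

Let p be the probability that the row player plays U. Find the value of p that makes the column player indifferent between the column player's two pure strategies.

p = 1/2

The column player's indifference between R and L determines the row player's mixing probability p:
  the column player's expected payoff from R: p·(-1) + (1−p)·(-1) = -1
  the column player's expected payoff from L: p·2 + (1−p)·(-4) = 6p - 4
  -1 = 6p - 4  ⇒  -6p = -3  ⇒  p = 1/2.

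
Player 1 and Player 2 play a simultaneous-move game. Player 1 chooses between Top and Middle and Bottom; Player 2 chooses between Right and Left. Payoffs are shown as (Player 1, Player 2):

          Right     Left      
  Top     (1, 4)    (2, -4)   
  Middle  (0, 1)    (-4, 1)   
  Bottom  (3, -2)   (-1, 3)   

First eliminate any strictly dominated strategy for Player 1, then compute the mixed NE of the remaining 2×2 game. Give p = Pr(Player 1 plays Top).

Player 1's strategy Middle is strictly dominated by Bottom: 3 > 0 and -1 > -4. Eliminate Middle.
In a mixed equilibrium Player 2 is indifferent between Right and Left; this condition fixes p.
  Player 2's payoff to Right: p·4 + (1−p)·(-2) = 6p - 2
  Player 2's payoff to Left: p·(-4) + (1−p)·3 = -7p + 3
  6p - 2 = -7p + 3  ⇒  13p = 5  ⇒  p = 5/13.

p = 5/13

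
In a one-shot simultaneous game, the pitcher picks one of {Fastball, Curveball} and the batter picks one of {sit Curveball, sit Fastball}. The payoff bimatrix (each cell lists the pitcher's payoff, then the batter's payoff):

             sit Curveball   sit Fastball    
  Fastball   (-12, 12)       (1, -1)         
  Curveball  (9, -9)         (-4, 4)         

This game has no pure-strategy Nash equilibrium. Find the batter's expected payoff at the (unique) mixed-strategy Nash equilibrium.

The pitcher's mix must leave the batter indifferent between sit Curveball and sit Fastball.
  the batter's payoff to sit Curveball: p·12 + (1−p)·(-9) = 21p - 9
  the batter's payoff to sit Fastball: p·(-1) + (1−p)·4 = -5p + 4
  21p - 9 = -5p + 4  ⇒  26p = 13  ⇒  p = 1/2.
At equilibrium the batter is indifferent across columns, so the batter's payoff equals the payoff from sit Curveball: (1/2)·12 + (1/2)·(-9) = 3/2.

3/2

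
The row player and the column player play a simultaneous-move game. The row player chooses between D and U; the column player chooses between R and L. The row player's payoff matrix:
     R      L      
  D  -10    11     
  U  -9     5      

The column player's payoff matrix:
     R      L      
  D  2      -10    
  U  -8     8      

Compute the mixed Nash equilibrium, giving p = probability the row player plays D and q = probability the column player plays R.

p = 4/7, q = 6/7

The column player's indifference between R and L determines the row player's mixing probability p:
  the column player's payoff to R: p·2 + (1−p)·(-8) = 10p - 8
  the column player's payoff to L: p·(-10) + (1−p)·8 = -18p + 8
  10p - 8 = -18p + 8  ⇒  28p = 16  ⇒  p = 4/7.
In a mixed equilibrium the row player is indifferent between D and U; this condition fixes q.
  the row player's payoff from D: q·(-10) + (1−q)·11 = -21q + 11
  the row player's payoff from U: q·(-9) + (1−q)·5 = -14q + 5
  -21q + 11 = -14q + 5  ⇒  -7q = -6  ⇒  q = 6/7.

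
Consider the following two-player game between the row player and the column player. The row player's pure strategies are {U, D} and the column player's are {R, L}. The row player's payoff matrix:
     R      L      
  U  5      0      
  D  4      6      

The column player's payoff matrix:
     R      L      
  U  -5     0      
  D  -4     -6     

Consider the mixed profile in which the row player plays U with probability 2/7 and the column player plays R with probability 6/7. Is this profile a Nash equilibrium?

Check the column player's indifference given the row player's mix p = 2/7:
  payoff from R = -30/7; payoff from L = -30/7 — equal.
Check the row player's indifference given the column player's mix q = 6/7:
  payoff from U = 30/7; payoff from D = 30/7 — equal.
Both players are indifferent, so neither can profitably deviate.

Yes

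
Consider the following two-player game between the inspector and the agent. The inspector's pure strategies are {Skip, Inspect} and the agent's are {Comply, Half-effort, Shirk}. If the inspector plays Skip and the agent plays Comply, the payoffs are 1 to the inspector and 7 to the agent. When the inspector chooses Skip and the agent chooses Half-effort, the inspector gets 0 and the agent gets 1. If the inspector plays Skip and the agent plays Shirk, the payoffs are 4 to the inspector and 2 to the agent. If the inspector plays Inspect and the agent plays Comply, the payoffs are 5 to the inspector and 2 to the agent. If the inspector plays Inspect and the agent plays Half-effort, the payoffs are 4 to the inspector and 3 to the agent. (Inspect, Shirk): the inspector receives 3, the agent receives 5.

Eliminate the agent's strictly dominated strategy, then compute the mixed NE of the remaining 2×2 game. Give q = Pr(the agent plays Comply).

The agent's strategy Half-effort is strictly dominated by Shirk: 2 > 1 and 5 > 3. Eliminate Half-effort.
The agent's mix must leave the inspector indifferent between Skip and Inspect.
  the inspector's expected payoff from Skip: q·1 + (1−q)·4 = -3q + 4
  the inspector's expected payoff from Inspect: q·5 + (1−q)·3 = 2q + 3
  -3q + 4 = 2q + 3  ⇒  -5q = -1  ⇒  q = 1/5.

q = 1/5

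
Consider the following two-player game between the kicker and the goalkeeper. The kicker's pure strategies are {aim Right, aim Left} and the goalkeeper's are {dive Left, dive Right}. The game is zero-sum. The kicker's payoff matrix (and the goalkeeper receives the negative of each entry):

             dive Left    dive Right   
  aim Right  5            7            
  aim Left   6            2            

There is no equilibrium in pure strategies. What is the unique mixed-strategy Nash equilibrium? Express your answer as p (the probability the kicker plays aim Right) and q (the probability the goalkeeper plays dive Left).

The kicker's mix must leave the goalkeeper indifferent between dive Left and dive Right.
  the goalkeeper's payoff to dive Left: p·(-5) + (1−p)·(-6) = p - 6
  the goalkeeper's payoff to dive Right: p·(-7) + (1−p)·(-2) = -5p - 2
  p - 6 = -5p - 2  ⇒  6p = 4  ⇒  p = 2/3.
The goalkeeper's mix must leave the kicker indifferent between aim Right and aim Left.
  the kicker's payoff to aim Right: q·5 + (1−q)·7 = -2q + 7
  the kicker's payoff to aim Left: q·6 + (1−q)·2 = 4q + 2
  -2q + 7 = 4q + 2  ⇒  -6q = -5  ⇒  q = 5/6.

p = 2/3, q = 5/6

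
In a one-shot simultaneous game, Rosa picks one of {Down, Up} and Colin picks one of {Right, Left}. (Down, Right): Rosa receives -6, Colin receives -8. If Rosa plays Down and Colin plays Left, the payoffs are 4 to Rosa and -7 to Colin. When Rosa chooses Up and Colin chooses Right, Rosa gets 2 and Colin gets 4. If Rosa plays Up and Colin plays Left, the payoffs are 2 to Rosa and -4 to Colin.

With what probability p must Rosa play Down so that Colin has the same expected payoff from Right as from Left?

In a mixed equilibrium Colin is indifferent between Right and Left; this condition fixes p.
  Colin's expected payoff from Right: p·(-8) + (1−p)·4 = -12p + 4
  Colin's expected payoff from Left: p·(-7) + (1−p)·(-4) = -3p - 4
  -12p + 4 = -3p - 4  ⇒  -9p = -8  ⇒  p = 8/9.

p = 8/9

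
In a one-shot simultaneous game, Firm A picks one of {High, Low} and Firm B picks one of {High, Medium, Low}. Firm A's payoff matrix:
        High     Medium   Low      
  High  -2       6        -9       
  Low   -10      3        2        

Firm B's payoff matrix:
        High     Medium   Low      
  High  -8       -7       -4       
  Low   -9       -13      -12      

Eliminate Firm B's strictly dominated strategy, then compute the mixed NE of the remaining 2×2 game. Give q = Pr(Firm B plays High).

Firm B's strategy Medium is strictly dominated by Low: -4 > -7 and -12 > -13. Eliminate Medium.
In a mixed equilibrium Firm A is indifferent between High and Low; this condition fixes q.
  Firm A's payoff from High: q·(-2) + (1−q)·(-9) = 7q - 9
  Firm A's payoff from Low: q·(-10) + (1−q)·2 = -12q + 2
  7q - 9 = -12q + 2  ⇒  19q = 11  ⇒  q = 11/19.

q = 11/19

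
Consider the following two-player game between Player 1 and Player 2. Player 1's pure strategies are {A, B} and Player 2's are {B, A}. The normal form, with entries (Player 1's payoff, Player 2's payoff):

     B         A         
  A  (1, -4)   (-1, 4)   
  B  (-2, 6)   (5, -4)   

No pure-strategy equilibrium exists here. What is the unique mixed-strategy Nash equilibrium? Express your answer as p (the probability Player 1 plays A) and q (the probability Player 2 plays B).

p = 5/9, q = 2/3

In a mixed equilibrium Player 2 is indifferent between B and A; this condition fixes p.
  Player 2's payoff to B: p·(-4) + (1−p)·6 = -10p + 6
  Player 2's payoff to A: p·4 + (1−p)·(-4) = 8p - 4
  -10p + 6 = 8p - 4  ⇒  -18p = -10  ⇒  p = 5/9.
Player 1's indifference between A and B determines Player 2's mixing probability q:
  Player 1's payoff from A: q·1 + (1−q)·(-1) = 2q - 1
  Player 1's payoff from B: q·(-2) + (1−q)·5 = -7q + 5
  2q - 1 = -7q + 5  ⇒  9q = 6  ⇒  q = 2/3.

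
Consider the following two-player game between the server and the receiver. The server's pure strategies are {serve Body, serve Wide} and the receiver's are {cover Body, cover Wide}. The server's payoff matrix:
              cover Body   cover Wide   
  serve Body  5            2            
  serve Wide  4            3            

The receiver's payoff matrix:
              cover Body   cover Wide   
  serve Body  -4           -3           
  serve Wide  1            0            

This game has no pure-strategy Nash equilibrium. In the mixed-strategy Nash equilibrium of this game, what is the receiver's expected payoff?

For the receiver to be willing to mix, the receiver must be indifferent between cover Body and cover Wide, which pins down the server's mix.
  the receiver's payoff from cover Body: p·(-4) + (1−p)·1 = -5p + 1
  the receiver's payoff from cover Wide: p·(-3) + (1−p)·0 = -3p
  -5p + 1 = -3p  ⇒  -2p = -1  ⇒  p = 1/2.
At equilibrium the receiver is indifferent across columns, so the receiver's payoff equals the payoff from cover Body: (1/2)·(-4) + (1/2)·1 = -3/2.

-3/2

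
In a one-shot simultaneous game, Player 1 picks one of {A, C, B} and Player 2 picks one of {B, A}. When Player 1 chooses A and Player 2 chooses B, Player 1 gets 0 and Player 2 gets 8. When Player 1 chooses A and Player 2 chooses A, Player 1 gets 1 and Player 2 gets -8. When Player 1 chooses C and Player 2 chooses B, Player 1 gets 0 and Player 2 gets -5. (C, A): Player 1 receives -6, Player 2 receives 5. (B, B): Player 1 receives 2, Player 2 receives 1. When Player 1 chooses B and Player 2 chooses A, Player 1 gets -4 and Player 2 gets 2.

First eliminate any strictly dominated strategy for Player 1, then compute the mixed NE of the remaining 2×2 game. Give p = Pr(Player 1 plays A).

p = 1/17

Player 1's strategy C is strictly dominated by B: 2 > 0 and -4 > -6. Eliminate C.
In a mixed equilibrium Player 2 is indifferent between B and A; this condition fixes p.
  Player 2's payoff from B: p·8 + (1−p)·1 = 7p + 1
  Player 2's payoff from A: p·(-8) + (1−p)·2 = -10p + 2
  7p + 1 = -10p + 2  ⇒  17p = 1  ⇒  p = 1/17.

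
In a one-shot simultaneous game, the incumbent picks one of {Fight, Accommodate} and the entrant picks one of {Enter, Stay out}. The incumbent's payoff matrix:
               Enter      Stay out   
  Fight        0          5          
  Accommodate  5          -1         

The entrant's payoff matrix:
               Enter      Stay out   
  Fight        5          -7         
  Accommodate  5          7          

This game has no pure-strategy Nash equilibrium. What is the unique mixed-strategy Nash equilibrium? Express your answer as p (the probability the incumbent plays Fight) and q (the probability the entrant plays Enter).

For the entrant to be willing to mix, the entrant must be indifferent between Enter and Stay out, which pins down the incumbent's mix.
  the entrant's payoff from Enter: p·5 + (1−p)·5 = 5
  the entrant's payoff from Stay out: p·(-7) + (1−p)·7 = -14p + 7
  5 = -14p + 7  ⇒  14p = 2  ⇒  p = 1/7.
In a mixed equilibrium the incumbent is indifferent between Fight and Accommodate; this condition fixes q.
  the incumbent's expected payoff from Fight: q·0 + (1−q)·5 = -5q + 5
  the incumbent's expected payoff from Accommodate: q·5 + (1−q)·(-1) = 6q - 1
  -5q + 5 = 6q - 1  ⇒  -11q = -6  ⇒  q = 6/11.

p = 1/7, q = 6/11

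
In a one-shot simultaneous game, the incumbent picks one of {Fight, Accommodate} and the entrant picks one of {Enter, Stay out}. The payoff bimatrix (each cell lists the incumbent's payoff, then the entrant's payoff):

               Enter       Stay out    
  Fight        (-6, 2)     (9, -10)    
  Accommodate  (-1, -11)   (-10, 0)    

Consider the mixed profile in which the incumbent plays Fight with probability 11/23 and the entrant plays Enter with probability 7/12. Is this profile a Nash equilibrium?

Given the entrant's mix q = 7/12, the incumbent's payoff from Fight is 1/4 but from Accommodate is -19/4. The incumbent strictly prefers Fight, so the incumbent would not mix.
So the proposed profile is not a Nash equilibrium.

No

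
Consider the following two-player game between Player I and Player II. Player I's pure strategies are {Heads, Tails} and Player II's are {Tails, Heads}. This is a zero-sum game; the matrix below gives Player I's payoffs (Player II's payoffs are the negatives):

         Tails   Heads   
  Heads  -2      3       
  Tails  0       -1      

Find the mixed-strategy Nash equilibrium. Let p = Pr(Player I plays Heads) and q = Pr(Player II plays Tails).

For Player II to be willing to mix, Player II must be indifferent between Tails and Heads, which pins down Player I's mix.
  Player II's expected payoff from Tails: p·2 + (1−p)·0 = 2p
  Player II's expected payoff from Heads: p·(-3) + (1−p)·1 = -4p + 1
  2p = -4p + 1  ⇒  6p = 1  ⇒  p = 1/6.
For Player I to be willing to mix, Player I must be indifferent between Heads and Tails, which pins down Player II's mix.
  Player I's payoff to Heads: q·(-2) + (1−q)·3 = -5q + 3
  Player I's payoff to Tails: q·0 + (1−q)·(-1) = q - 1
  -5q + 3 = q - 1  ⇒  -6q = -4  ⇒  q = 2/3.

p = 1/6, q = 2/3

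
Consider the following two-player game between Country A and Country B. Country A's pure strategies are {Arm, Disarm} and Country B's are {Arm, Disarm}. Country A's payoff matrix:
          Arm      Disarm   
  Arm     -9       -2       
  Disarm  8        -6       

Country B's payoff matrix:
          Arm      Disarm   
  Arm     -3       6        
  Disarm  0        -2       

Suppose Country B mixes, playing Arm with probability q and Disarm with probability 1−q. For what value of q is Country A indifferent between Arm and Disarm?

q = 4/21

Country B's mix must leave Country A indifferent between Arm and Disarm.
  Country A's payoff from Arm: q·(-9) + (1−q)·(-2) = -7q - 2
  Country A's payoff from Disarm: q·8 + (1−q)·(-6) = 14q - 6
  -7q - 2 = 14q - 6  ⇒  -21q = -4  ⇒  q = 4/21.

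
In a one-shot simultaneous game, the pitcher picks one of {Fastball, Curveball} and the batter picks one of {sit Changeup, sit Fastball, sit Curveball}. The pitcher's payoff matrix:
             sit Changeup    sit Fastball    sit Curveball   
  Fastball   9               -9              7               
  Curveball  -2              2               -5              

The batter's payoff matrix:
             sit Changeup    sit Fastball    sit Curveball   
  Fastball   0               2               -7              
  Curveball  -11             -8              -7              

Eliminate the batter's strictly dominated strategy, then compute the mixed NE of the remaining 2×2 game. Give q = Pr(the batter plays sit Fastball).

The batter's strategy sit Changeup is strictly dominated by sit Fastball: 2 > 0 and -8 > -11. Eliminate sit Changeup.
Set the pitcher's expected payoff from Fastball equal to that from Curveball:
  the pitcher's expected payoff from Fastball: q·(-9) + (1−q)·7 = -16q + 7
  the pitcher's expected payoff from Curveball: q·2 + (1−q)·(-5) = 7q - 5
  -16q + 7 = 7q - 5  ⇒  -23q = -12  ⇒  q = 12/23.

q = 12/23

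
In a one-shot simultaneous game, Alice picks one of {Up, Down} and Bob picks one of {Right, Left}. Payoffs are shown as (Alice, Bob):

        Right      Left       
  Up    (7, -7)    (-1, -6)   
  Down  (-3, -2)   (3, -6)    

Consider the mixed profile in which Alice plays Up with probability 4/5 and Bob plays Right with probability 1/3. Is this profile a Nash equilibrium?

No

Given Bob's mix q = 1/3, Alice's payoff from Up is 5/3 but from Down is 1. Alice strictly prefers Up, so Alice would not mix.
So the proposed profile is not a Nash equilibrium.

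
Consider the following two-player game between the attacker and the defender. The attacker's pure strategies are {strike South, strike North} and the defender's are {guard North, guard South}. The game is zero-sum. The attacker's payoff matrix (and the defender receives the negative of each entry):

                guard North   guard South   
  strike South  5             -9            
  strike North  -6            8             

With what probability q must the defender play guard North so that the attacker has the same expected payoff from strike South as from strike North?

In a mixed equilibrium the attacker is indifferent between strike South and strike North; this condition fixes q.
  the attacker's payoff from strike South: q·5 + (1−q)·(-9) = 14q - 9
  the attacker's payoff from strike North: q·(-6) + (1−q)·8 = -14q + 8
  14q - 9 = -14q + 8  ⇒  28q = 17  ⇒  q = 17/28.

q = 17/28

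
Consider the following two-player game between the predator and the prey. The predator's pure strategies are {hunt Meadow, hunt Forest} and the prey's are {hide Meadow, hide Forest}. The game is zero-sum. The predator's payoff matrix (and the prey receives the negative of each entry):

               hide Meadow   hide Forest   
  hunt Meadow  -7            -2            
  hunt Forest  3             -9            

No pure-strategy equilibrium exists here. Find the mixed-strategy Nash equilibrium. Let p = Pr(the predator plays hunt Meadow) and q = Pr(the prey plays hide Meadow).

In a mixed equilibrium the prey is indifferent between hide Meadow and hide Forest; this condition fixes p.
  the prey's payoff from hide Meadow: p·7 + (1−p)·(-3) = 10p - 3
  the prey's payoff from hide Forest: p·2 + (1−p)·9 = -7p + 9
  10p - 3 = -7p + 9  ⇒  17p = 12  ⇒  p = 12/17.
The prey's mix must leave the predator indifferent between hunt Meadow and hunt Forest.
  the predator's payoff from hunt Meadow: q·(-7) + (1−q)·(-2) = -5q - 2
  the predator's payoff from hunt Forest: q·3 + (1−q)·(-9) = 12q - 9
  -5q - 2 = 12q - 9  ⇒  -17q = -7  ⇒  q = 7/17.

p = 12/17, q = 7/17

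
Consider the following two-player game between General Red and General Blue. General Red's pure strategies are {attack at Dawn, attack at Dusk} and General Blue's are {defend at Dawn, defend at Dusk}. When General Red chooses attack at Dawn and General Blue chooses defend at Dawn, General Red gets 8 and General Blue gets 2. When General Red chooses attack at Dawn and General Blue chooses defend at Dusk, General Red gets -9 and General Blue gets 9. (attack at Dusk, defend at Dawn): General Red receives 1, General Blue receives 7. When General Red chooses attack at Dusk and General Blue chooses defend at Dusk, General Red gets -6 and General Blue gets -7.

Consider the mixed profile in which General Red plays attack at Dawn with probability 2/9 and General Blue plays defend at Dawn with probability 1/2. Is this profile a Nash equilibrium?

No

Given General Red's mix p = 2/9, General Blue's payoff from defend at Dawn is 53/9 but from defend at Dusk is -31/9. General Blue strictly prefers defend at Dawn, so General Blue would not mix.
So the proposed profile is not a Nash equilibrium.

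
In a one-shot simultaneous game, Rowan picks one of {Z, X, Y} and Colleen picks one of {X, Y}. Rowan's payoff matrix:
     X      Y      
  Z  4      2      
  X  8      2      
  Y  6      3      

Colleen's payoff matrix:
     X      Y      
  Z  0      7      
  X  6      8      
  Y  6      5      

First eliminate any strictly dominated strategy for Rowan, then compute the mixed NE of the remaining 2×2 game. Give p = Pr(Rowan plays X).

Rowan's strategy Z is strictly dominated by Y: 6 > 4 and 3 > 2. Eliminate Z.
Set Colleen's expected payoff from X equal to that from Y:
  Colleen's payoff from X: p·6 + (1−p)·6 = 6
  Colleen's payoff from Y: p·8 + (1−p)·5 = 3p + 5
  6 = 3p + 5  ⇒  -3p = -1  ⇒  p = 1/3.

p = 1/3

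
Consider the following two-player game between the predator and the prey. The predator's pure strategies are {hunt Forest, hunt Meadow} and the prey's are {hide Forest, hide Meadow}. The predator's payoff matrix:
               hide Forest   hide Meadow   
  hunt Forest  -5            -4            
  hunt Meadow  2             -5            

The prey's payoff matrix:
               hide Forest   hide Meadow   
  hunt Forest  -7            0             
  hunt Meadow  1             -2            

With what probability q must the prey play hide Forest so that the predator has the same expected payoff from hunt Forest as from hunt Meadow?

q = 1/8

The predator's indifference between hunt Forest and hunt Meadow determines the prey's mixing probability q:
  the predator's payoff to hunt Forest: q·(-5) + (1−q)·(-4) = -q - 4
  the predator's payoff to hunt Meadow: q·2 + (1−q)·(-5) = 7q - 5
  -q - 4 = 7q - 5  ⇒  -8q = -1  ⇒  q = 1/8.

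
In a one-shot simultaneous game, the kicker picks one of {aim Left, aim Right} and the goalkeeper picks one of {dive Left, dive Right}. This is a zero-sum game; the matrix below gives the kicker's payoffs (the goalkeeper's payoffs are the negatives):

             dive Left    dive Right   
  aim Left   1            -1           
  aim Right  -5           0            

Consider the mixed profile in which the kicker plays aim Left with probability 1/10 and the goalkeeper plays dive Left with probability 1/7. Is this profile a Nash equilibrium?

No

Given the kicker's mix p = 1/10, the goalkeeper's payoff from dive Left is 22/5 but from dive Right is 1/10. The goalkeeper strictly prefers dive Left, so the goalkeeper would not mix.
So the proposed profile is not a Nash equilibrium.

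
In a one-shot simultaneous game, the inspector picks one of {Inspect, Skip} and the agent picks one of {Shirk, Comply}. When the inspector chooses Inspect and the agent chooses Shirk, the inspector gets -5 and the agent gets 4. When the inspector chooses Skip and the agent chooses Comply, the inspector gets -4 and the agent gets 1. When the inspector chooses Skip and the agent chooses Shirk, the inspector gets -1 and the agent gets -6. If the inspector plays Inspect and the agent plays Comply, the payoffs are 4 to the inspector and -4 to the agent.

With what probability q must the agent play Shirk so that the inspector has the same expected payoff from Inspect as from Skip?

Set the inspector's expected payoff from Inspect equal to that from Skip:
  the inspector's payoff to Inspect: q·(-5) + (1−q)·4 = -9q + 4
  the inspector's payoff to Skip: q·(-1) + (1−q)·(-4) = 3q - 4
  -9q + 4 = 3q - 4  ⇒  -12q = -8  ⇒  q = 2/3.

q = 2/3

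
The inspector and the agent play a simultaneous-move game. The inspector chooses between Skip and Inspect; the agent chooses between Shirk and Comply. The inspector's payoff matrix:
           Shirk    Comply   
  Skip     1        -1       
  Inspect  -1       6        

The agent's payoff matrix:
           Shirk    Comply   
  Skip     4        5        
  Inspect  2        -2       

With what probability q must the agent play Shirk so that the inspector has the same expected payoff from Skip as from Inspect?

The agent's mix must leave the inspector indifferent between Skip and Inspect.
  the inspector's payoff to Skip: q·1 + (1−q)·(-1) = 2q - 1
  the inspector's payoff to Inspect: q·(-1) + (1−q)·6 = -7q + 6
  2q - 1 = -7q + 6  ⇒  9q = 7  ⇒  q = 7/9.

q = 7/9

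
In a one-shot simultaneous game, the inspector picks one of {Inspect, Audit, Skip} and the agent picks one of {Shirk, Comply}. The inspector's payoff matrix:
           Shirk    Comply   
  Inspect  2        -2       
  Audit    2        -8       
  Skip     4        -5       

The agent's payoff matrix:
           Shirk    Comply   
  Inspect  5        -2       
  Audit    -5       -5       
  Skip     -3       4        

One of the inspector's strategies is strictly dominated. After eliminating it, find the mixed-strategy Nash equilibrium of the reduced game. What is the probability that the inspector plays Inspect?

The inspector's strategy Audit is strictly dominated by Skip: 4 > 2 and -5 > -8. Eliminate Audit.
In a mixed equilibrium the agent is indifferent between Shirk and Comply; this condition fixes p.
  the agent's payoff to Shirk: p·5 + (1−p)·(-3) = 8p - 3
  the agent's payoff to Comply: p·(-2) + (1−p)·4 = -6p + 4
  8p - 3 = -6p + 4  ⇒  14p = 7  ⇒  p = 1/2.

p = 1/2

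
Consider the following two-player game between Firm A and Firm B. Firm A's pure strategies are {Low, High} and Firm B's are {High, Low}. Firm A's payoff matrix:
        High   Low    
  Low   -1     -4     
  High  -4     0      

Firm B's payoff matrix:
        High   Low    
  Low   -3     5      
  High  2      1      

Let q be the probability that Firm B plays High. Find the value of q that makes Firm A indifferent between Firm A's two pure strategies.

In a mixed equilibrium Firm A is indifferent between Low and High; this condition fixes q.
  Firm A's payoff to Low: q·(-1) + (1−q)·(-4) = 3q - 4
  Firm A's payoff to High: q·(-4) + (1−q)·0 = -4q
  3q - 4 = -4q  ⇒  7q = 4  ⇒  q = 4/7.

q = 4/7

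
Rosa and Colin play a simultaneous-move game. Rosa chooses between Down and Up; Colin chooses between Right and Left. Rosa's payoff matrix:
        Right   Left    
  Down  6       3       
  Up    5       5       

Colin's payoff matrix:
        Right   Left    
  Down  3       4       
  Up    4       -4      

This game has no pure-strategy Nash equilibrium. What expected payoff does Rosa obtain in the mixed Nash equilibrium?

5

Set Rosa's expected payoff from Down equal to that from Up:
  Rosa's payoff from Down: q·6 + (1−q)·3 = 3q + 3
  Rosa's payoff from Up: q·5 + (1−q)·5 = 5
  3q + 3 = 5  ⇒  3q = 2  ⇒  q = 2/3.
At equilibrium Rosa is indifferent across rows, so Rosa's payoff equals the payoff from Down: (2/3)·6 + (1/3)·3 = 5.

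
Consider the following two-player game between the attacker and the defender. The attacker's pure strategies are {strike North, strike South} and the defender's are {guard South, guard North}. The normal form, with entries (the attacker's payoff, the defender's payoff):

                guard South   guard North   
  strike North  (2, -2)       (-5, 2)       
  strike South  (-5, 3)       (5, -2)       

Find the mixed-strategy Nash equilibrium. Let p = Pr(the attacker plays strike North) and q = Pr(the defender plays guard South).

The attacker's mix must leave the defender indifferent between guard South and guard North.
  the defender's payoff from guard South: p·(-2) + (1−p)·3 = -5p + 3
  the defender's payoff from guard North: p·2 + (1−p)·(-2) = 4p - 2
  -5p + 3 = 4p - 2  ⇒  -9p = -5  ⇒  p = 5/9.
Set the attacker's expected payoff from strike North equal to that from strike South:
  the attacker's payoff from strike North: q·2 + (1−q)·(-5) = 7q - 5
  the attacker's payoff from strike South: q·(-5) + (1−q)·5 = -10q + 5
  7q - 5 = -10q + 5  ⇒  17q = 10  ⇒  q = 10/17.

p = 5/9, q = 10/17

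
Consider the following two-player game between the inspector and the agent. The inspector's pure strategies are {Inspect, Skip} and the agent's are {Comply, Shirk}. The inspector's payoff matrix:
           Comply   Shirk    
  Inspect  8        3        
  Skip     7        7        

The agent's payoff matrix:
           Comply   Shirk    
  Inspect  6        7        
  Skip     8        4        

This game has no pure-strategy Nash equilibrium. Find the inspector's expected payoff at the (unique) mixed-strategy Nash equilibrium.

For the inspector to be willing to mix, the inspector must be indifferent between Inspect and Skip, which pins down the agent's mix.
  the inspector's expected payoff from Inspect: q·8 + (1−q)·3 = 5q + 3
  the inspector's expected payoff from Skip: q·7 + (1−q)·7 = 7
  5q + 3 = 7  ⇒  5q = 4  ⇒  q = 4/5.
At equilibrium the inspector is indifferent across rows, so the inspector's payoff equals the payoff from Inspect: (4/5)·8 + (1/5)·3 = 7.

7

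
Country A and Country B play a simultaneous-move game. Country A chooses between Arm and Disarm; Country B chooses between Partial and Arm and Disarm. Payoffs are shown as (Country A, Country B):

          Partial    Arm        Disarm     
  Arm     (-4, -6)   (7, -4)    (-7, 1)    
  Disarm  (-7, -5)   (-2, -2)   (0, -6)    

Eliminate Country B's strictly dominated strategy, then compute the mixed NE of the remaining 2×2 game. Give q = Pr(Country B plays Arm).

q = 7/16

Country B's strategy Partial is strictly dominated by Arm: -4 > -6 and -2 > -5. Eliminate Partial.
Country B's mix must leave Country A indifferent between Arm and Disarm.
  Country A's payoff to Arm: q·7 + (1−q)·(-7) = 14q - 7
  Country A's payoff to Disarm: q·(-2) + (1−q)·0 = -2q
  14q - 7 = -2q  ⇒  16q = 7  ⇒  q = 7/16.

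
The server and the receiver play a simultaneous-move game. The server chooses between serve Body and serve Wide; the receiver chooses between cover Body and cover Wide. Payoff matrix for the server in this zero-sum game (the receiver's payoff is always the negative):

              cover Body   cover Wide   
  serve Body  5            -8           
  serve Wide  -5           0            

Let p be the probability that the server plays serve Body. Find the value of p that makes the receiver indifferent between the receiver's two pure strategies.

p = 5/18

In a mixed equilibrium the receiver is indifferent between cover Body and cover Wide; this condition fixes p.
  the receiver's payoff to cover Body: p·(-5) + (1−p)·5 = -10p + 5
  the receiver's payoff to cover Wide: p·8 + (1−p)·0 = 8p
  -10p + 5 = 8p  ⇒  -18p = -5  ⇒  p = 5/18.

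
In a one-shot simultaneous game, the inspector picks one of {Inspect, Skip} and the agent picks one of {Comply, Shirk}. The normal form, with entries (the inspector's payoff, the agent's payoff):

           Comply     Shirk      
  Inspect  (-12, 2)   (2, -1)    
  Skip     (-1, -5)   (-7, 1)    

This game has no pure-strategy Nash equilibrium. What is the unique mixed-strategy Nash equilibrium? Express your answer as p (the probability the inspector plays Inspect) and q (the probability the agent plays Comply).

Set the agent's expected payoff from Comply equal to that from Shirk:
  the agent's payoff to Comply: p·2 + (1−p)·(-5) = 7p - 5
  the agent's payoff to Shirk: p·(-1) + (1−p)·1 = -2p + 1
  7p - 5 = -2p + 1  ⇒  9p = 6  ⇒  p = 2/3.
In a mixed equilibrium the inspector is indifferent between Inspect and Skip; this condition fixes q.
  the inspector's payoff to Inspect: q·(-12) + (1−q)·2 = -14q + 2
  the inspector's payoff to Skip: q·(-1) + (1−q)·(-7) = 6q - 7
  -14q + 2 = 6q - 7  ⇒  -20q = -9  ⇒  q = 9/20.

p = 2/3, q = 9/20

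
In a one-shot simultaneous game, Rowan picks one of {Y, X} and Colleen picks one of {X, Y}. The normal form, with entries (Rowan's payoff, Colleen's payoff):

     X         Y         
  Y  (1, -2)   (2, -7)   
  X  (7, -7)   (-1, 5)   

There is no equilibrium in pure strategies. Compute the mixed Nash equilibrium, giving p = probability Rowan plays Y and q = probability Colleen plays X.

p = 12/17, q = 1/3

In a mixed equilibrium Colleen is indifferent between X and Y; this condition fixes p.
  Colleen's payoff from X: p·(-2) + (1−p)·(-7) = 5p - 7
  Colleen's payoff from Y: p·(-7) + (1−p)·5 = -12p + 5
  5p - 7 = -12p + 5  ⇒  17p = 12  ⇒  p = 12/17.
Rowan's indifference between Y and X determines Colleen's mixing probability q:
  Rowan's expected payoff from Y: q·1 + (1−q)·2 = -q + 2
  Rowan's expected payoff from X: q·7 + (1−q)·(-1) = 8q - 1
  -q + 2 = 8q - 1  ⇒  -9q = -3  ⇒  q = 1/3.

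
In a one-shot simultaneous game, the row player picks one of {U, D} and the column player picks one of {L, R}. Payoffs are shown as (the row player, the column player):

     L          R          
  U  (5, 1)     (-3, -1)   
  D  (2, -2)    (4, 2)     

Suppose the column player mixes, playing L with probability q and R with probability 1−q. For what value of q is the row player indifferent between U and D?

q = 7/10

Set the row player's expected payoff from U equal to that from D:
  the row player's expected payoff from U: q·5 + (1−q)·(-3) = 8q - 3
  the row player's expected payoff from D: q·2 + (1−q)·4 = -2q + 4
  8q - 3 = -2q + 4  ⇒  10q = 7  ⇒  q = 7/10.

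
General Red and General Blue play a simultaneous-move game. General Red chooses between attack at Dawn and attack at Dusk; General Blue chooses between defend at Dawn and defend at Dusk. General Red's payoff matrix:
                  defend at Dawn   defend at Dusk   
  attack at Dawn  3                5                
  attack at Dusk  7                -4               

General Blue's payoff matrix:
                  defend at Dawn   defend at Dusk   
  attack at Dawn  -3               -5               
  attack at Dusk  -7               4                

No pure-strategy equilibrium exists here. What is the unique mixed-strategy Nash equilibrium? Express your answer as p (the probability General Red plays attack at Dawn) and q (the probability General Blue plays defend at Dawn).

For General Blue to be willing to mix, General Blue must be indifferent between defend at Dawn and defend at Dusk, which pins down General Red's mix.
  General Blue's payoff from defend at Dawn: p·(-3) + (1−p)·(-7) = 4p - 7
  General Blue's payoff from defend at Dusk: p·(-5) + (1−p)·4 = -9p + 4
  4p - 7 = -9p + 4  ⇒  13p = 11  ⇒  p = 11/13.
General Red's indifference between attack at Dawn and attack at Dusk determines General Blue's mixing probability q:
  General Red's payoff from attack at Dawn: q·3 + (1−q)·5 = -2q + 5
  General Red's payoff from attack at Dusk: q·7 + (1−q)·(-4) = 11q - 4
  -2q + 5 = 11q - 4  ⇒  -13q = -9  ⇒  q = 9/13.

p = 11/13, q = 9/13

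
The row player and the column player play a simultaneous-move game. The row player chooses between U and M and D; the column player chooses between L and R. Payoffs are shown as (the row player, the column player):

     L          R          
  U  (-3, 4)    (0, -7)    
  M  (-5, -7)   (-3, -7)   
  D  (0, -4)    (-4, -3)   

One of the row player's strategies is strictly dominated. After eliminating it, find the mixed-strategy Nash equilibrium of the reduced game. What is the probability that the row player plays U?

p = 1/12

The row player's strategy M is strictly dominated by U: -3 > -5 and 0 > -3. Eliminate M.
The column player's indifference between L and R determines the row player's mixing probability p:
  the column player's payoff from L: p·4 + (1−p)·(-4) = 8p - 4
  the column player's payoff from R: p·(-7) + (1−p)·(-3) = -4p - 3
  8p - 4 = -4p - 3  ⇒  12p = 1  ⇒  p = 1/12.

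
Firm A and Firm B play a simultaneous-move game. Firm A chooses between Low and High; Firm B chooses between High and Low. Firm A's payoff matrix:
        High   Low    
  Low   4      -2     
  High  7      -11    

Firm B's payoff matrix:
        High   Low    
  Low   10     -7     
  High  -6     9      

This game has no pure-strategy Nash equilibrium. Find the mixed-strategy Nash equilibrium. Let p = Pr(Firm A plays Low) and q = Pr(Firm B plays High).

p = 15/32, q = 3/4

Firm A's mix must leave Firm B indifferent between High and Low.
  Firm B's payoff to High: p·10 + (1−p)·(-6) = 16p - 6
  Firm B's payoff to Low: p·(-7) + (1−p)·9 = -16p + 9
  16p - 6 = -16p + 9  ⇒  32p = 15  ⇒  p = 15/32.
Firm A's indifference between Low and High determines Firm B's mixing probability q:
  Firm A's payoff from Low: q·4 + (1−q)·(-2) = 6q - 2
  Firm A's payoff from High: q·7 + (1−q)·(-11) = 18q - 11
  6q - 2 = 18q - 11  ⇒  -12q = -9  ⇒  q = 3/4.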